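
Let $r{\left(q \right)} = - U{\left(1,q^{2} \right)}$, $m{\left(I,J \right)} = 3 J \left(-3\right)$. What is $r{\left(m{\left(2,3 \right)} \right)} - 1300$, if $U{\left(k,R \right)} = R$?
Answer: $-2029$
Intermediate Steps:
$m{\left(I,J \right)} = - 9 J$
$r{\left(q \right)} = - q^{2}$
$r{\left(m{\left(2,3 \right)} \right)} - 1300 = - \left(\left(-9\right) 3\right)^{2} - 1300 = - \left(-27\right)^{2} - 1300 = \left(-1\right) 729 - 1300 = -729 - 1300 = -2029$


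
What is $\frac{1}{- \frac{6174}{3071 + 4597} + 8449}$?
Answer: $\frac{426}{3598931} \approx 0.00011837$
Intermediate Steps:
$\frac{1}{- \frac{6174}{3071 + 4597} + 8449} = \frac{1}{- \frac{6174}{7668} + 8449} = \frac{1}{\left(-6174\right) \frac{1}{7668} + 8449} = \frac{1}{- \frac{343}{426} + 8449} = \frac{1}{\frac{3598931}{426}} = \frac{426}{3598931}$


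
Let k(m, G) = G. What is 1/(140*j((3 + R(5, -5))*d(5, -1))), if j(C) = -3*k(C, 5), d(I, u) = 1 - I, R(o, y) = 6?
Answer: -1/2100 ≈ -0.00047619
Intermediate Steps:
j(C) = -15 (j(C) = -3*5 = -15)
1/(140*j((3 + R(5, -5))*d(5, -1))) = 1/(140*(-15)) = 1/(-2100) = -1/2100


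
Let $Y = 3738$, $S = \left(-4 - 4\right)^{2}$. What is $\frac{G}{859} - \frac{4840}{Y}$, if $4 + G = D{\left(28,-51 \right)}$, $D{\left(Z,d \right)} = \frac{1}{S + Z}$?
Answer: $- \frac{191933683}{147703332} \approx -1.2995$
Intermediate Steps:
$S = 64$ ($S = \left(-8\right)^{2} = 64$)
$D{\left(Z,d \right)} = \frac{1}{64 + Z}$
$G = - \frac{367}{92}$ ($G = -4 + \frac{1}{64 + 28} = -4 + \frac{1}{92} = - \frac{367}{92} \approx -3.9891$)
$\frac{G}{859} - \frac{4840}{Y} = - \frac{367}{92 \cdot 859} - \frac{4840}{3738} = \left(- \frac{367}{92}\right) \frac{1}{859} - \frac{2420}{1869} = - \frac{367}{79028} - \frac{2420}{1869} = - \frac{191933683}{147703332}$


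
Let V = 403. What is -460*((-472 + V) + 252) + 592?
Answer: -83588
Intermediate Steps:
-460*((-472 + V) + 252) + 592 = -460*((-472 + 403) + 252) + 592 = -460*(-69 + 252) + 592 = -460*183 + 592 = -84180 + 592 = -83588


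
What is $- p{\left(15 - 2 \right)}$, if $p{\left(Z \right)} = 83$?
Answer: $-83$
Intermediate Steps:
$- p{\left(15 - 2 \right)} = \left(-1\right) 83 = -83$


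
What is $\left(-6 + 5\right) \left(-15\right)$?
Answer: $15$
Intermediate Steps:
$\left(-6 + 5\right) \left(-15\right) = \left(-1\right) \left(-15\right) = 15$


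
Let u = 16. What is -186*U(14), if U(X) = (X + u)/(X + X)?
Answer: -1395/7 ≈ -199.29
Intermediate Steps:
U(X) = (16 + X)/(2*X) (U(X) = (X + 16)/(X + X) = (16 + X)/((2*X)) = (16 + X)*(1/(2*X)) = (16 + X)/(2*X))
-186*U(14) = -93*(16 + 14)/14 = -93*30/14 = -186*15/14 = -1395/7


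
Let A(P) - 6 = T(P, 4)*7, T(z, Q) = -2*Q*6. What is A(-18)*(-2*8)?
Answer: 5280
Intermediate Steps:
T(z, Q) = -12*Q
A(P) = -330 (A(P) = 6 - 12*4*7 = 6 - 48*7 = 6 - 336 = -330)
A(-18)*(-2*8) = -(-660)*8 = -330*(-16) = 5280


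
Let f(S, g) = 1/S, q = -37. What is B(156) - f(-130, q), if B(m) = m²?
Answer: 3163681/130 ≈ 24336.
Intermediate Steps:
B(156) - f(-130, q) = 156² - 1/(-130) = 24336 - 1*(-1/130) = 24336 + 1/130 = 3163681/130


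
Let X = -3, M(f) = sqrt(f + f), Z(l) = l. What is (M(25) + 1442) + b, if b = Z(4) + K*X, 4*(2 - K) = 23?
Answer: 5829/4 + 5*sqrt(2) ≈ 1464.3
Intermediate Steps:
K = -15/4 (K = 2 - 1/4*23 = 2 - 23/4 = -15/4 ≈ -3.7500)
M(f) = sqrt(2)*sqrt(f) (M(f) = sqrt(2*f) = sqrt(2)*sqrt(f))
b = 61/4 (b = 4 - 15/4*(-3) = 4 + 45/4 = 61/4 ≈ 15.250)
(M(25) + 1442) + b = (sqrt(2)*sqrt(25) + 1442) + 61/4 = (sqrt(2)*5 + 1442) + 61/4 = (5*sqrt(2) + 1442) + 61/4 = (1442 + 5*sqrt(2)) + 61/4 = 5829/4 + 5*sqrt(2)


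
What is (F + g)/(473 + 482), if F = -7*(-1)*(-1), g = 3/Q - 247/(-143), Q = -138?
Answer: -2679/483230 ≈ -0.0055439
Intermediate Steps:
g = 863/506 (g = 3/(-138) - 247/(-143) = 3*(-1/138) - 247*(-1/143) = -1/46 + 19/11 = 863/506 ≈ 1.7055)
F = -7 (F = 7*(-1) = -7)
(F + g)/(473 + 482) = (-7 + 863/506)/(473 + 482) = -2679/506/955 = -2679/506*1/955 = -2679/483230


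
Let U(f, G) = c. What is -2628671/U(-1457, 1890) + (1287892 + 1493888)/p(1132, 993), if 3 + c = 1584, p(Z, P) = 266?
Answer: 1849383847/210273 ≈ 8795.2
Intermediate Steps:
c = 1581 (c = -3 + 1584 = 1581)
U(f, G) = 1581
-2628671/U(-1457, 1890) + (1287892 + 1493888)/p(1132, 993) = -2628671/1581 + (1287892 + 1493888)/266 = -2628671*1/1581 + 2781780*(1/266) = -2628671/1581 + 1390890/133 = 1849383847/210273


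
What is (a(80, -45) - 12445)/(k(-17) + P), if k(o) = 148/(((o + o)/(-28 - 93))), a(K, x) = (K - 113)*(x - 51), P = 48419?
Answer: -157709/832077 ≈ -0.18954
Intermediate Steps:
a(K, x) = (-113 + K)*(-51 + x)
k(o) = -8954/o (k(o) = 148/(((2*o)/(-121))) = 148/(((2*o)*(-1/121))) = 148/((-2*o/121)) = 148*(-121/(2*o)) = -8954/o)
(a(80, -45) - 12445)/(k(-17) + P) = ((5763 - 113*(-45) - 51*80 + 80*(-45)) - 12445)/(-8954/(-17) + 48419) = ((5763 + 5085 - 4080 - 3600) - 12445)/(-8954*(-1/17) + 48419) = (3168 - 12445)/(8954/17 + 48419) = -9277/832077/17 = -9277*17/832077 = -157709/832077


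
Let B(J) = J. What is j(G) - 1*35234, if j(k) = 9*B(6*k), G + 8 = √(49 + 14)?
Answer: -35666 + 162*√7 ≈ -35237.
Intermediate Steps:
G = -8 + 3*√7 (G = -8 + √(49 + 14) = -8 + √63 = -8 + 3*√7 ≈ -0.062746)
j(k) = 54*k (j(k) = 9*(6*k) = 54*k)
j(G) - 1*35234 = 54*(-8 + 3*√7) - 1*35234 = (-432 + 162*√7) - 35234 = -35666 + 162*√7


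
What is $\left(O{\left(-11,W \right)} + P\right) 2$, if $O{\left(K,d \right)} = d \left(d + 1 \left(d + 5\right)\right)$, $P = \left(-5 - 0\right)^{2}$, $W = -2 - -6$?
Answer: $154$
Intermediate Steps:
$W = 4$ ($W = -2 + 6 = 4$)
$P = 25$ ($P = \left(-5 + \left(-3 + 3\right)\right)^{2} = \left(-5 + 0\right)^{2} = \left(-5\right)^{2} = 25$)
$O{\left(K,d \right)} = d \left(5 + 2 d\right)$ ($O{\left(K,d \right)} = d \left(d + 1 \left(5 + d\right)\right) = d \left(d + \left(5 + d\right)\right) = d \left(5 + 2 d\right)$)
$\left(O{\left(-11,W \right)} + P\right) 2 = \left(4 \left(5 + 2 \cdot 4\right) + 25\right) 2 = \left(4 \left(5 + 8\right) + 25\right) 2 = \left(4 \cdot 13 + 25\right) 2 = \left(52 + 25\right) 2 = 77 \cdot 2 = 154$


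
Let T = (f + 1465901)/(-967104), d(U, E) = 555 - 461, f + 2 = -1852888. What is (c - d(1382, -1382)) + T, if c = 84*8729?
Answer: 709024947757/967104 ≈ 7.3314e+5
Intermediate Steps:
f = -1852890 (f = -2 - 1852888 = -1852890)
c = 733236
d(U, E) = 94
T = 386989/967104 (T = (-1852890 + 1465901)/(-967104) = -386989*(-1/967104) = 386989/967104 ≈ 0.40015)
(c - d(1382, -1382)) + T = (733236 - 1*94) + 386989/967104 = (733236 - 94) + 386989/967104 = 733142 + 386989/967104 = 709024947757/967104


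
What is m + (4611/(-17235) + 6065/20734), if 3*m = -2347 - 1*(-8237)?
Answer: 77956339389/39705610 ≈ 1963.4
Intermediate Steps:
m = 5890/3 (m = (-2347 - 1*(-8237))/3 = (-2347 + 8237)/3 = (⅓)*5890 = 5890/3 ≈ 1963.3)
m + (4611/(-17235) + 6065/20734) = 5890/3 + (4611/(-17235) + 6065/20734) = 5890/3 + (4611*(-1/17235) + 6065*(1/20734)) = 5890/3 + (-1537/5745 + 6065/20734) = 5890/3 + 2975267/119116830 = 77956339389/39705610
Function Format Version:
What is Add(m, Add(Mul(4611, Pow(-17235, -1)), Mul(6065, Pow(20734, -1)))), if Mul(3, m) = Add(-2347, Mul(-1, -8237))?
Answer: Rational(77956339389, 39705610) ≈ 1963.4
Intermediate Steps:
m = Rational(5890, 3) (m = Mul(Rational(1, 3), Add(-2347, Mul(-1, -8237))) = Mul(Rational(1, 3), Add(-2347, 8237)) = Mul(Rational(1, 3), 5890) = Rational(5890, 3) ≈ 1963.3)
Add(m, Add(Mul(4611, Pow(-17235, -1)), Mul(6065, Pow(20734, -1)))) = Add(Rational(5890, 3), Add(Mul(4611, Pow(-17235, -1)), Mul(6065, Pow(20734, -1)))) = Add(Rational(5890, 3), Add(Mul(4611, Rational(-1, 17235)), Mul(6065, Rational(1, 20734)))) = Add(Rational(5890, 3), Add(Rational(-1537, 5745), Rational(6065, 20734))) = Add(Rational(5890, 3), Rational(2975267, 119116830)) = Rational(77956339389, 39705610)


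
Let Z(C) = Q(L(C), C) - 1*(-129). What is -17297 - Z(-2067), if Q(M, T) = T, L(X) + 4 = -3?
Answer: -15359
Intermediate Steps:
L(X) = -7 (L(X) = -4 - 3 = -7)
Z(C) = 129 + C (Z(C) = C - 1*(-129) = C + 129 = 129 + C)
-17297 - Z(-2067) = -17297 - (129 - 2067) = -17297 - 1*(-1938) = -17297 + 1938 = -15359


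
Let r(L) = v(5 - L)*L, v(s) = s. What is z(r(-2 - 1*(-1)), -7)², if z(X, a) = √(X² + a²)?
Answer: 85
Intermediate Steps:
r(L) = L*(5 - L) (r(L) = (5 - L)*L = L*(5 - L))
z(r(-2 - 1*(-1)), -7)² = (√(((-2 - 1*(-1))*(5 - (-2 - 1*(-1))))² + (-7)²))² = (√(((-2 + 1)*(5 - (-2 + 1)))² + 49))² = (√((-(5 - 1*(-1)))² + 49))² = (√((-(5 + 1))² + 49))² = (√((-1*6)² + 49))² = (√((-6)² + 49))² = (√(36 + 49))² = (√85)² = 85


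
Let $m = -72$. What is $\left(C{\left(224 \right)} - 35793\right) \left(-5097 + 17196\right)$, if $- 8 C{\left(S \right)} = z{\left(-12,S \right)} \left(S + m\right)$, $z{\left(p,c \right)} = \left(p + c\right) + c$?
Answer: $-533287623$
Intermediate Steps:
$z{\left(p,c \right)} = p + 2 c$ ($z{\left(p,c \right)} = \left(c + p\right) + c = p + 2 c$)
$C{\left(S \right)} = - \frac{\left(-72 + S\right) \left(-12 + 2 S\right)}{8}$ ($C{\left(S \right)} = - \frac{\left(-12 + 2 S\right) \left(S - 72\right)}{8} = - \frac{\left(-12 + 2 S\right) \left(-72 + S\right)}{8} = - \frac{\left(-72 + S\right) \left(-12 + 2 S\right)}{8}$)
$\left(C{\left(224 \right)} - 35793\right) \left(-5097 + 17196\right) = \left(- \frac{\left(-72 + 224\right) \left(-6 + 224\right)}{4} - 35793\right) \left(-5097 + 17196\right) = \left(\left(- \frac{1}{4}\right) 152 \cdot 218 - 35793\right) 12099 = \left(-8284 - 35793\right) 12099 = \left(-44077\right) 12099 = -533287623$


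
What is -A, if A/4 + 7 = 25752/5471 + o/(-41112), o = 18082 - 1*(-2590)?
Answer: 314423276/28115469 ≈ 11.183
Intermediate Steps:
o = 20672 (o = 18082 + 2590 = 20672)
A = -314423276/28115469 (A = -28 + 4*(25752/5471 + 20672/(-41112)) = -28 + 4*(25752*(1/5471) + 20672*(-1/41112)) = -28 + 4*(25752/5471 - 2584/5139) = -28 + 4*(118202464/28115469) = -28 + 472809856/28115469 = -314423276/28115469 ≈ -11.183)
-A = -1*(-314423276/28115469) = 314423276/28115469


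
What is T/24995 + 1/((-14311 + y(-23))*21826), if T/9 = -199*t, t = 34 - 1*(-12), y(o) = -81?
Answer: -25879073208707/7851424201040 ≈ -3.2961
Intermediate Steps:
t = 46 (t = 34 + 12 = 46)
T = -82386 (T = 9*(-199*46) = 9*(-9154) = -82386)
T/24995 + 1/((-14311 + y(-23))*21826) = -82386/24995 + 1/(-14311 - 81*21826) = -82386*1/24995 + (1/21826)/(-14392) = -82386/24995 - 1/14392*1/21826 = -82386/24995 - 1/314119792 = -25879073208707/7851424201040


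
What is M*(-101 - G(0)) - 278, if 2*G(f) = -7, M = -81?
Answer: 15239/2 ≈ 7619.5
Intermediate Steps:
G(f) = -7/2 (G(f) = (½)*(-7) = -7/2)
M*(-101 - G(0)) - 278 = -81*(-101 - 1*(-7/2)) - 278 = -81*(-101 + 7/2) - 278 = -81*(-195/2) - 278 = 15795/2 - 278 = 15239/2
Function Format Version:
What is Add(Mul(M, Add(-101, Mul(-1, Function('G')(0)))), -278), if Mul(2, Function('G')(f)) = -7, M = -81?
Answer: Rational(15239, 2) ≈ 7619.5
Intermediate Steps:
Function('G')(f) = Rational(-7, 2) (Function('G')(f) = Mul(Rational(1, 2), -7) = Rational(-7, 2))
Add(Mul(M, Add(-101, Mul(-1, Function('G')(0)))), -278) = Add(Mul(-81, Add(-101, Mul(-1, Rational(-7, 2)))), -278) = Add(Mul(-81, Add(-101, Rational(7, 2))), -278) = Add(Mul(-81, Rational(-195, 2)), -278) = Add(Rational(15795, 2), -278) = Rational(15239, 2)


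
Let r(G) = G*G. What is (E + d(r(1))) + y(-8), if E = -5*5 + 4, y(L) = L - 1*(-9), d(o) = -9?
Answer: -29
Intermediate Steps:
r(G) = G²
y(L) = 9 + L (y(L) = L + 9 = 9 + L)
E = -21 (E = -25 + 4 = -21)
(E + d(r(1))) + y(-8) = (-21 - 9) + (9 - 8) = -30 + 1 = -29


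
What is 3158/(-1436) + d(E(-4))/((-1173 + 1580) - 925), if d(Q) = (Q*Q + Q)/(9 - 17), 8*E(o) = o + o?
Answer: -1579/718 ≈ -2.1992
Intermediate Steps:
E(o) = o/4 (E(o) = (o + o)/8 = (2*o)/8 = o/4)
d(Q) = -Q/8 - Q²/8 (d(Q) = (Q² + Q)/(-8) = (Q + Q²)*(-⅛) = -Q/8 - Q²/8)
3158/(-1436) + d(E(-4))/((-1173 + 1580) - 925) = 3158/(-1436) + (-(¼)*(-4)*(1 + (¼)*(-4))/8)/((-1173 + 1580) - 925) = 3158*(-1/1436) + (-⅛*(-1)*(1 - 1))/(407 - 925) = -1579/718 - ⅛*(-1)*0/(-518) = -1579/718 + 0*(-1/518) = -1579/718 + 0 = -1579/718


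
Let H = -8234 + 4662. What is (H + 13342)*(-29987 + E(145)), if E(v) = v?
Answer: -291556340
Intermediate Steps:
H = -3572
(H + 13342)*(-29987 + E(145)) = (-3572 + 13342)*(-29987 + 145) = 9770*(-29842) = -291556340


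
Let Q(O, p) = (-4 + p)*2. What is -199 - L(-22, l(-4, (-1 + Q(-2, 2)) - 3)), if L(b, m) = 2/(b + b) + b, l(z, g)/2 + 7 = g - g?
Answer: -3893/22 ≈ -176.95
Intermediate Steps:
Q(O, p) = -8 + 2*p
l(z, g) = -14 (l(z, g) = -14 + 2*(g - g) = -14 + 2*0 = -14 + 0 = -14)
L(b, m) = b + 1/b (L(b, m) = 2/((2*b)) + b = 2*(1/(2*b)) + b = 1/b + b = b + 1/b)
-199 - L(-22, l(-4, (-1 + Q(-2, 2)) - 3)) = -199 - (-22 + 1/(-22)) = -199 - (-22 - 1/22) = -199 - 1*(-485/22) = -199 + 485/22 = -3893/22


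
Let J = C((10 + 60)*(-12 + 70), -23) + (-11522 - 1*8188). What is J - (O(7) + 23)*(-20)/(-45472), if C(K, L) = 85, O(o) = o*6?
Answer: -223097325/11368 ≈ -19625.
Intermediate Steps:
O(o) = 6*o
J = -19625 (J = 85 + (-11522 - 1*8188) = 85 + (-11522 - 8188) = 85 - 19710 = -19625)
J - (O(7) + 23)*(-20)/(-45472) = -19625 - (6*7 + 23)*(-20)/(-45472) = -19625 - (42 + 23)*(-20)*(-1)/45472 = -19625 - 65*(-20)*(-1)/45472 = -19625 - (-1300)*(-1)/45472 = -19625 - 1*325/11368 = -19625 - 325/11368 = -223097325/11368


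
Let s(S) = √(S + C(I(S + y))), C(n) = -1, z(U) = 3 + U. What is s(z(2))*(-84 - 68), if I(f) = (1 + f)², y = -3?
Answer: -304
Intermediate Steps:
s(S) = √(-1 + S) (s(S) = √(S - 1) = √(-1 + S))
s(z(2))*(-84 - 68) = √(-1 + (3 + 2))*(-84 - 68) = √(-1 + 5)*(-152) = √4*(-152) = 2*(-152) = -304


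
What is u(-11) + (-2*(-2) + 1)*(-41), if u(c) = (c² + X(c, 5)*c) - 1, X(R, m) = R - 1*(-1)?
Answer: 25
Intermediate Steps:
X(R, m) = 1 + R (X(R, m) = R + 1 = 1 + R)
u(c) = -1 + c² + c*(1 + c) (u(c) = (c² + (1 + c)*c) - 1 = (c² + c*(1 + c)) - 1 = -1 + c² + c*(1 + c))
u(-11) + (-2*(-2) + 1)*(-41) = (-1 - 11 + 2*(-11)²) + (-2*(-2) + 1)*(-41) = (-1 - 11 + 2*121) + (4 + 1)*(-41) = (-1 - 11 + 242) + 5*(-41) = 230 - 205 = 25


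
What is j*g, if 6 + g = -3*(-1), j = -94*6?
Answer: 1692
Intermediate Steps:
j = -564
g = -3 (g = -6 - 3*(-1) = -6 + 3 = -3)
j*g = -564*(-3) = 1692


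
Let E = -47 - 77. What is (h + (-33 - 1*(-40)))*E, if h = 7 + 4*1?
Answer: -2232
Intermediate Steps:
h = 11 (h = 7 + 4 = 11)
E = -124
(h + (-33 - 1*(-40)))*E = (11 + (-33 - 1*(-40)))*(-124) = (11 + (-33 + 40))*(-124) = (11 + 7)*(-124) = 18*(-124) = -2232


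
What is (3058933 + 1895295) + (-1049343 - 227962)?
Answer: 3676923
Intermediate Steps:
(3058933 + 1895295) + (-1049343 - 227962) = 4954228 - 1277305 = 3676923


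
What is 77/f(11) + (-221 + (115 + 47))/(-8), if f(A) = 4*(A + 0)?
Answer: 73/8 ≈ 9.1250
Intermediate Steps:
f(A) = 4*A
77/f(11) + (-221 + (115 + 47))/(-8) = 77/((4*11)) + (-221 + (115 + 47))/(-8) = 77/44 + (-221 + 162)*(-⅛) = 77*(1/44) - 59*(-⅛) = 7/4 + 59/8 = 73/8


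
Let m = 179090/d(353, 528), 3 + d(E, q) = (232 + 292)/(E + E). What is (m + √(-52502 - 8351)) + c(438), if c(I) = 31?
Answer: -63194063/797 + I*√60853 ≈ -79290.0 + 246.68*I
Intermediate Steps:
d(E, q) = -3 + 262/E (d(E, q) = -3 + (232 + 292)/(E + E) = -3 + 524/((2*E)) = -3 + 524*(1/(2*E)) = -3 + 262/E)
m = -63218770/797 (m = 179090/(-3 + 262/353) = 179090/(-797/353) = 179090*(-353/797) = -63218770/797 ≈ -79321.)
(m + √(-52502 - 8351)) + c(438) = (-63218770/797 + √(-52502 - 8351)) + 31 = (-63218770/797 + √(-60853)) + 31 = (-63218770/797 + I*√60853) + 31 = -63194063/797 + I*√60853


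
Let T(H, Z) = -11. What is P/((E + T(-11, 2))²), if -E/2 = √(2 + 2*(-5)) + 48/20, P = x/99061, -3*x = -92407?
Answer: 2310175/(297183*(79 + 20*I*√2)²) ≈ 0.00085316 - 0.00070074*I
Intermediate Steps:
x = 92407/3 (x = -⅓*(-92407) = 92407/3 ≈ 30802.)
P = 92407/297183 (P = (92407/3)/99061 = (92407/3)*(1/99061) = 92407/297183 ≈ 0.31094)
E = -24/5 - 4*I*√2 (E = -2*(√(2 + 2*(-5)) + 48/20) = -2*(√(2 - 10) + 48*(1/20)) = -2*(√(-8) + 12/5) = -2*(2*I*√2 + 12/5) = -2*(12/5 + 2*I*√2) = -24/5 - 4*I*√2 ≈ -4.8 - 5.6569*I)
P/((E + T(-11, 2))²) = 92407/(297183*(((-24/5 - 4*I*√2) - 11)²)) = 92407/(297183*((-79/5 - 4*I*√2)²)) = 92407/(297183*(-79/5 - 4*I*√2)²)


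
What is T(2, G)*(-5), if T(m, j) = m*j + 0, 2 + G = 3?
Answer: -10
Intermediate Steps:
G = 1 (G = -2 + 3 = 1)
T(m, j) = j*m (T(m, j) = j*m + 0 = j*m)
T(2, G)*(-5) = (1*2)*(-5) = 2*(-5) = -10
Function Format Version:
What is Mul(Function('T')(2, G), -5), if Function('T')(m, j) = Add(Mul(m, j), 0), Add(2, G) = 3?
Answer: -10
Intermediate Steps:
G = 1 (G = Add(-2, 3) = 1)
Function('T')(m, j) = Mul(j, m) (Function('T')(m, j) = Add(Mul(j, m), 0) = Mul(j, m))
Mul(Function('T')(2, G), -5) = Mul(Mul(1, 2), -5) = Mul(2, -5) = -10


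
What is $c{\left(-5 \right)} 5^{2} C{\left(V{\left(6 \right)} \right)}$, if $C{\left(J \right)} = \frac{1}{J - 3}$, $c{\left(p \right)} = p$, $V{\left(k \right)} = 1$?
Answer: $\frac{125}{2} \approx 62.5$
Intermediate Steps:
$C{\left(J \right)} = \frac{1}{-3 + J}$
$c{\left(-5 \right)} 5^{2} C{\left(V{\left(6 \right)} \right)} = \frac{\left(-5\right) 5^{2}}{-3 + 1} = \frac{\left(-5\right) 25}{-2} = \left(-125\right) \left(- \frac{1}{2}\right) = \frac{125}{2}$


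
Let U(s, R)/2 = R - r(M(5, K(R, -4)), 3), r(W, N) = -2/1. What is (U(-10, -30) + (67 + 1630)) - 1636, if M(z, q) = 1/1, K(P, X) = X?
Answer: 5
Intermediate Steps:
M(z, q) = 1
r(W, N) = -2 (r(W, N) = -2*1 = -2)
U(s, R) = 4 + 2*R (U(s, R) = 2*(R - 1*(-2)) = 2*(R + 2) = 2*(2 + R) = 4 + 2*R)
(U(-10, -30) + (67 + 1630)) - 1636 = ((4 + 2*(-30)) + (67 + 1630)) - 1636 = ((4 - 60) + 1697) - 1636 = (-56 + 1697) - 1636 = 1641 - 1636 = 5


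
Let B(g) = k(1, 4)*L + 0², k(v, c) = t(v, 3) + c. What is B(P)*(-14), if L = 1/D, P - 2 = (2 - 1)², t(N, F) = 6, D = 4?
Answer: -35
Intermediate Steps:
k(v, c) = 6 + c
P = 3 (P = 2 + (2 - 1)² = 2 + 1² = 2 + 1 = 3)
L = ¼ (L = 1/4 = ¼ ≈ 0.25000)
B(g) = 5/2 (B(g) = (6 + 4)*(¼) + 0² = 10*(¼) + 0 = 5/2 + 0 = 5/2)
B(P)*(-14) = (5/2)*(-14) = -35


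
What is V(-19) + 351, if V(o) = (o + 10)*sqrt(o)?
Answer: 351 - 9*I*sqrt(19) ≈ 351.0 - 39.23*I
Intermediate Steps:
V(o) = sqrt(o)*(10 + o) (V(o) = (10 + o)*sqrt(o) = sqrt(o)*(10 + o))
V(-19) + 351 = sqrt(-19)*(10 - 19) + 351 = (I*sqrt(19))*(-9) + 351 = -9*I*sqrt(19) + 351 = 351 - 9*I*sqrt(19)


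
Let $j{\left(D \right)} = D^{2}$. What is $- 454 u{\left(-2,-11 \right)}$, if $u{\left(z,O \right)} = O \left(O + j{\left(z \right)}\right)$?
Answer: $-34958$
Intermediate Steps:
$u{\left(z,O \right)} = O \left(O + z^{2}\right)$
$- 454 u{\left(-2,-11 \right)} = - 454 \left(- 11 \left(-11 + \left(-2\right)^{2}\right)\right) = - 454 \left(- 11 \left(-11 + 4\right)\right) = - 454 \left(\left(-11\right) \left(-7\right)\right) = \left(-454\right) 77 = -34958$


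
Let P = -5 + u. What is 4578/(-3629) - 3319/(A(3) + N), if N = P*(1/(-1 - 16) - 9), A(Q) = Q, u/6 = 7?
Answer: 178907101/20492963 ≈ 8.7302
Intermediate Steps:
u = 42 (u = 6*7 = 42)
P = 37 (P = -5 + 42 = 37)
N = -5698/17 (N = 37*(1/(-1 - 16) - 9) = 37*(1/(-17) - 9) = 37*(-1/17 - 9) = 37*(-154/17) = -5698/17 ≈ -335.18)
4578/(-3629) - 3319/(A(3) + N) = 4578/(-3629) - 3319/(3 - 5698/17) = 4578*(-1/3629) - 3319/(-5647/17) = -4578/3629 - 3319*(-17/5647) = -4578/3629 + 56423/5647 = 178907101/20492963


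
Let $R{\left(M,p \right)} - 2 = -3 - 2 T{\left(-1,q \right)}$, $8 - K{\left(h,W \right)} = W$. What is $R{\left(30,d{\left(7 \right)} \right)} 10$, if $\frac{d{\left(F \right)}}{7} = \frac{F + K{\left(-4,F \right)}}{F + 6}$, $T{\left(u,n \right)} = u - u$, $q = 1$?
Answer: $-10$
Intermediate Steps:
$T{\left(u,n \right)} = 0$
$K{\left(h,W \right)} = 8 - W$
$d{\left(F \right)} = \frac{56}{6 + F}$ ($d{\left(F \right)} = 7 \frac{F - \left(-8 + F\right)}{F + 6} = 7 \frac{8}{6 + F} = \frac{56}{6 + F}$)
$R{\left(M,p \right)} = -1$ ($R{\left(M,p \right)} = 2 - 3 = -1$)
$R{\left(30,d{\left(7 \right)} \right)} 10 = \left(-1\right) 10 = -10$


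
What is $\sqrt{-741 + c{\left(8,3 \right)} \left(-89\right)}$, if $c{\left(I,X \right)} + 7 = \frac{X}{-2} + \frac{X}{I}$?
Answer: $\frac{i \sqrt{286}}{4} \approx 4.2279 i$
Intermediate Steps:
$c{\left(I,X \right)} = -7 - \frac{X}{2} + \frac{X}{I}$ ($c{\left(I,X \right)} = -7 + \left(\frac{X}{-2} + \frac{X}{I}\right) = -7 + \left(X \left(- \frac{1}{2}\right) + \frac{X}{I}\right) = -7 - \left(\frac{X}{2} - \frac{X}{I}\right) = -7 - \frac{X}{2} + \frac{X}{I}$)
$\sqrt{-741 + c{\left(8,3 \right)} \left(-89\right)} = \sqrt{-741 + \left(-7 - \frac{3}{2} + \frac{3}{8}\right) \left(-89\right)} = \sqrt{-741 - - \frac{5785}{8}} = \sqrt{-741 + \frac{5785}{8}} = \sqrt{- \frac{143}{8}} = \frac{i \sqrt{286}}{4}$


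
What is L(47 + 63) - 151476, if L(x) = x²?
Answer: -139376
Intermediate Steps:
L(47 + 63) - 151476 = (47 + 63)² - 151476 = 110² - 151476 = 12100 - 151476 = -139376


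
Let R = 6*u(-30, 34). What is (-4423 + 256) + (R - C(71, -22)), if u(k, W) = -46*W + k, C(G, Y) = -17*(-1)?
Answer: -13748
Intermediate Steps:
C(G, Y) = 17
u(k, W) = k - 46*W
R = -9564 (R = 6*(-30 - 46*34) = 6*(-30 - 1564) = 6*(-1594) = -9564)
(-4423 + 256) + (R - C(71, -22)) = (-4423 + 256) + (-9564 - 1*17) = -4167 + (-9564 - 17) = -4167 - 9581 = -13748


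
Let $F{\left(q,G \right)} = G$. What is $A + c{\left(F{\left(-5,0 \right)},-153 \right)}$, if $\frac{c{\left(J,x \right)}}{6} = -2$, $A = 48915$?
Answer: $48903$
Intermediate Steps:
$c{\left(J,x \right)} = -12$ ($c{\left(J,x \right)} = 6 \left(-2\right) = -12$)
$A + c{\left(F{\left(-5,0 \right)},-153 \right)} = 48915 - 12 = 48903$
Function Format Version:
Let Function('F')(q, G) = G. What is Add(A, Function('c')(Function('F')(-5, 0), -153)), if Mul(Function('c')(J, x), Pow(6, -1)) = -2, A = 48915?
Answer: 48903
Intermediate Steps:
Function('c')(J, x) = -12 (Function('c')(J, x) = Mul(6, -2) = -12)
Add(A, Function('c')(Function('F')(-5, 0), -153)) = Add(48915, -12) = 48903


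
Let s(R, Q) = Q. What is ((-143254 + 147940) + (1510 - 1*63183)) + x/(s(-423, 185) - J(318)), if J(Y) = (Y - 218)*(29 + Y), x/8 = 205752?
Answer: -656184107/11505 ≈ -57035.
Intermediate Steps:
x = 1646016 (x = 8*205752 = 1646016)
J(Y) = (-218 + Y)*(29 + Y)
((-143254 + 147940) + (1510 - 1*63183)) + x/(s(-423, 185) - J(318)) = ((-143254 + 147940) + (1510 - 1*63183)) + 1646016/(185 - (-6322 + 318² - 189*318)) = (4686 + (1510 - 63183)) + 1646016/(185 - (-6322 + 101124 - 60102)) = (4686 - 61673) + 1646016/(185 - 1*34700) = -56987 + 1646016/(185 - 34700) = -56987 + 1646016/(-34515) = -56987 + 1646016*(-1/34515) = -56987 - 548672/11505 = -656184107/11505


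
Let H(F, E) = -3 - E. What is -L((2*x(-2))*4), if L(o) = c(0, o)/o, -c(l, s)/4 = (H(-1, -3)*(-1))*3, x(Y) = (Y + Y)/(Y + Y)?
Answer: 0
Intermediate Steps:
x(Y) = 1 (x(Y) = (2*Y)/((2*Y)) = (2*Y)*(1/(2*Y)) = 1)
c(l, s) = 0 (c(l, s) = -4*(-3 - 1*(-3))*(-1)*3 = -4*(-3 + 3)*(-1)*3 = -4*0*(-1)*3 = -0*3 = -4*0 = 0)
L(o) = 0 (L(o) = 0/o = 0)
-L((2*x(-2))*4) = -1*0 = 0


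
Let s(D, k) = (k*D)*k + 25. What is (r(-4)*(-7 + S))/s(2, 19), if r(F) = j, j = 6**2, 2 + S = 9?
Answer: 0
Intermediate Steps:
S = 7 (S = -2 + 9 = 7)
s(D, k) = 25 + D*k**2 (s(D, k) = (D*k)*k + 25 = D*k**2 + 25 = 25 + D*k**2)
j = 36
r(F) = 36
(r(-4)*(-7 + S))/s(2, 19) = (36*(-7 + 7))/(25 + 2*19**2) = (36*0)/(25 + 2*361) = 0/(25 + 722) = 0/747 = 0*(1/747) = 0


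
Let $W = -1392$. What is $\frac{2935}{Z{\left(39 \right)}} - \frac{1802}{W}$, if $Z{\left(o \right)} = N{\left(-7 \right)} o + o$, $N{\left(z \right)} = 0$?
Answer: $\frac{692633}{9048} \approx 76.551$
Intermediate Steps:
$Z{\left(o \right)} = o$ ($Z{\left(o \right)} = 0 o + o = 0 + o = o$)
$\frac{2935}{Z{\left(39 \right)}} - \frac{1802}{W} = \frac{2935}{39} - \frac{1802}{-1392} = 2935 \cdot \frac{1}{39} - - \frac{901}{696} = \frac{2935}{39} + \frac{901}{696} = \frac{692633}{9048}$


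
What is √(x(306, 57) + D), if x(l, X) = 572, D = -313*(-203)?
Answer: √64111 ≈ 253.20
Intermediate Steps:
D = 63539
√(x(306, 57) + D) = √(572 + 63539) = √64111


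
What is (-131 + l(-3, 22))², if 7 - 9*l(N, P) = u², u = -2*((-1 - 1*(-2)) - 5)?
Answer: 169744/9 ≈ 18860.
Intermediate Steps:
u = 8 (u = -2*((-1 + 2) - 5) = -2*(1 - 5) = -2*(-4) = 8)
l(N, P) = -19/3 (l(N, P) = 7/9 - ⅑*8² = 7/9 - ⅑*64 = 7/9 - 64/9 = -19/3)
(-131 + l(-3, 22))² = (-131 - 19/3)² = (-412/3)² = 169744/9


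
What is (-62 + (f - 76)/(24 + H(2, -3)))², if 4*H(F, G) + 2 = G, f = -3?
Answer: 35497764/8281 ≈ 4286.6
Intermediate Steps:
H(F, G) = -½ + G/4
(-62 + (f - 76)/(24 + H(2, -3)))² = (-62 + (-3 - 76)/(24 + (-½ + (¼)*(-3))))² = (-62 - 79/(24 + (-½ - ¾)))² = (-62 - 79/(24 - 5/4))² = (-62 - 79/91/4)² = (-62 - 79*4/91)² = (-62 - 316/91)² = (-5958/91)² = 35497764/8281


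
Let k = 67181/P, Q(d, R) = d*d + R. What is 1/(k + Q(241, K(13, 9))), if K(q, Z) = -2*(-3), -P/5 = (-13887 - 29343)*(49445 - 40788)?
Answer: 1871210550/108693007285031 ≈ 1.7216e-5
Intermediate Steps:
P = 1871210550 (P = -5*(-13887 - 29343)*(49445 - 40788) = -(-216150)*8657 = -5*(-374242110) = 1871210550)
K(q, Z) = 6
Q(d, R) = R + d² (Q(d, R) = d² + R = R + d²)
k = 67181/1871210550 ≈ 3.5902e-5
1/(k + Q(241, K(13, 9))) = 1/(67181/1871210550 + (6 + 241²)) = 1/(67181/1871210550 + (6 + 58081)) = 1/(67181/1871210550 + 58087) = 1/(108693007285031/1871210550) = 1871210550/108693007285031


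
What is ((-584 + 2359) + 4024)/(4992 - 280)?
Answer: 5799/4712 ≈ 1.2307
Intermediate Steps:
((-584 + 2359) + 4024)/(4992 - 280) = (1775 + 4024)/4712 = 5799*(1/4712) = 5799/4712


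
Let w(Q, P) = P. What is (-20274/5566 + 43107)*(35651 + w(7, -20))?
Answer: 4274175182364/2783 ≈ 1.5358e+9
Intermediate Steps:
(-20274/5566 + 43107)*(35651 + w(7, -20)) = (-20274/5566 + 43107)*(35651 - 20) = (-20274*1/5566 + 43107)*35631 = (-10137/2783 + 43107)*35631 = (119956644/2783)*35631 = 4274175182364/2783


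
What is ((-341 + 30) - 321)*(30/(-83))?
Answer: 18960/83 ≈ 228.43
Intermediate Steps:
((-341 + 30) - 321)*(30/(-83)) = (-311 - 321)*(30*(-1/83)) = -632*(-30/83) = 18960/83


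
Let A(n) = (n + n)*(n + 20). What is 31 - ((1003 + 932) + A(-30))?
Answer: -2504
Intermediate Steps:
A(n) = 2*n*(20 + n) (A(n) = (2*n)*(20 + n) = 2*n*(20 + n))
31 - ((1003 + 932) + A(-30)) = 31 - ((1003 + 932) + 2*(-30)*(20 - 30)) = 31 - (1935 + 2*(-30)*(-10)) = 31 - (1935 + 600) = 31 - 1*2535 = 31 - 2535 = -2504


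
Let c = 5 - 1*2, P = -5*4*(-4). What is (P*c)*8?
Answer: 1920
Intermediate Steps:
P = 80 (P = -20*(-4) = 80)
c = 3 (c = 5 - 2 = 3)
(P*c)*8 = (80*3)*8 = 240*8 = 1920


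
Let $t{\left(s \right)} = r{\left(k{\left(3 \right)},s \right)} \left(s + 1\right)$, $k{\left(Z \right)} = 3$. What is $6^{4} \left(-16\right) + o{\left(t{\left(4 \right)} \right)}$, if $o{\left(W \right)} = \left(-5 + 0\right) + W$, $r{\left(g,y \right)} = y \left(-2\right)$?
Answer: $-20781$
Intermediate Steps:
$r{\left(g,y \right)} = - 2 y$
$t{\left(s \right)} = - 2 s \left(1 + s\right)$ ($t{\left(s \right)} = - 2 s \left(s + 1\right) = - 2 s \left(1 + s\right)$)
$o{\left(W \right)} = -5 + W$
$6^{4} \left(-16\right) + o{\left(t{\left(4 \right)} \right)} = 6^{4} \left(-16\right) - \left(5 + 8 \left(1 + 4\right)\right) = 1296 \left(-16\right) - \left(5 + 8 \cdot 5\right) = -20736 - 45 = -20781$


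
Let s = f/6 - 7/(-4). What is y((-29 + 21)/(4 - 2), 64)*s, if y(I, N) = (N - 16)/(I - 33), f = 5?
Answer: -124/37 ≈ -3.3514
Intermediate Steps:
y(I, N) = (-16 + N)/(-33 + I)
s = 31/12 (s = 5/6 - 7/(-4) = 5*(⅙) - 7*(-¼) = ⅚ + 7/4 = 31/12 ≈ 2.5833)
y((-29 + 21)/(4 - 2), 64)*s = ((-16 + 64)/(-33 + (-29 + 21)/(4 - 2)))*(31/12) = (48/(-33 - 8/2))*(31/12) = (48/(-33 - 8*½))*(31/12) = (48/(-33 - 4))*(31/12) = (48/(-37))*(31/12) = -1/37*48*(31/12) = -48/37*31/12 = -124/37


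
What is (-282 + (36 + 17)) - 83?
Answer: -312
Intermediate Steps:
(-282 + (36 + 17)) - 83 = (-282 + 53) - 83 = -229 - 83 = -312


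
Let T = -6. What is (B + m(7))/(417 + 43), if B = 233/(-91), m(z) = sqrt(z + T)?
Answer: -71/20930 ≈ -0.0033923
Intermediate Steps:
m(z) = sqrt(-6 + z) (m(z) = sqrt(z - 6) = sqrt(-6 + z))
B = -233/91 (B = 233*(-1/91) = -233/91 ≈ -2.5604)
(B + m(7))/(417 + 43) = (-233/91 + sqrt(-6 + 7))/(417 + 43) = (-233/91 + sqrt(1))/460 = (-233/91 + 1)/460 = (1/460)*(-142/91) = -71/20930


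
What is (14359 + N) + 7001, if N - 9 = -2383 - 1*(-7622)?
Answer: 26608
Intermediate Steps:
N = 5248 (N = 9 + (-2383 - 1*(-7622)) = 9 + (-2383 + 7622) = 9 + 5239 = 5248)
(14359 + N) + 7001 = (14359 + 5248) + 7001 = 19607 + 7001 = 26608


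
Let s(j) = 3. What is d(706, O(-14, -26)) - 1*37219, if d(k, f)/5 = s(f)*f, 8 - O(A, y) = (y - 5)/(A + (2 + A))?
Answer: -965039/26 ≈ -37117.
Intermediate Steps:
O(A, y) = 8 - (-5 + y)/(2 + 2*A) (O(A, y) = 8 - (y - 5)/(A + (2 + A)) = 8 - (-5 + y)/(2 + 2*A))
d(k, f) = 15*f (d(k, f) = 5*(3*f) = 15*f)
d(706, O(-14, -26)) - 1*37219 = 15*((21 - 1*(-26) + 16*(-14))/(2*(1 - 14))) - 1*37219 = 15*((1/2)*(21 + 26 - 224)/(-13)) - 37219 = 15*((1/2)*(-1/13)*(-177)) - 37219 = 15*(177/26) - 37219 = 2655/26 - 37219 = -965039/26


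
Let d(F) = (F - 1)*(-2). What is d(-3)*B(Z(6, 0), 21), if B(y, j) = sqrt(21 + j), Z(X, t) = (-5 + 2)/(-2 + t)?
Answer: 8*sqrt(42) ≈ 51.846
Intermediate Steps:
Z(X, t) = -3/(-2 + t)
d(F) = 2 - 2*F (d(F) = (-1 + F)*(-2) = 2 - 2*F)
d(-3)*B(Z(6, 0), 21) = (2 - 2*(-3))*sqrt(21 + 21) = (2 + 6)*sqrt(42) = 8*sqrt(42)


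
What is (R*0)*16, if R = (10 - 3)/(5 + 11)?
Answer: 0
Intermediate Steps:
R = 7/16 ≈ 0.43750
(R*0)*16 = ((7/16)*0)*16 = 0*16 = 0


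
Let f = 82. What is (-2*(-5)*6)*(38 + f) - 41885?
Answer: -34685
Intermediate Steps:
(-2*(-5)*6)*(38 + f) - 41885 = (-2*(-5)*6)*(38 + 82) - 41885 = (10*6)*120 - 41885 = 60*120 - 41885 = 7200 - 41885 = -34685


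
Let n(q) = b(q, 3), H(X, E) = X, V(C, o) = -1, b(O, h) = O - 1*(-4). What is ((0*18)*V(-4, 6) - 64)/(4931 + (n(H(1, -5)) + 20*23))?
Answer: -16/1349 ≈ -0.011861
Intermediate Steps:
b(O, h) = 4 + O (b(O, h) = O + 4 = 4 + O)
n(q) = 4 + q
((0*18)*V(-4, 6) - 64)/(4931 + (n(H(1, -5)) + 20*23)) = ((0*18)*(-1) - 64)/(4931 + ((4 + 1) + 20*23)) = (0*(-1) - 64)/(4931 + (5 + 460)) = (0 - 64)/(4931 + 465) = -64/5396 = -64*1/5396 = -16/1349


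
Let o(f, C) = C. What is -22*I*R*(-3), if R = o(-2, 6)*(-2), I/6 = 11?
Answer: -52272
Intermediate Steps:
I = 66 (I = 6*11 = 66)
R = -12 (R = 6*(-2) = -12)
-22*I*R*(-3) = -1452*(-12*(-3)) = -1452*36 = -22*2376 = -52272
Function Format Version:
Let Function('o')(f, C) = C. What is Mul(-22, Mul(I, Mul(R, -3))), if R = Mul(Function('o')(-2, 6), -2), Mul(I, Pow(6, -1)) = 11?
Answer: -52272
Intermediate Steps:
I = 66 (I = Mul(6, 11) = 66)
R = -12 (R = Mul(6, -2) = -12)
Mul(-22, Mul(I, Mul(R, -3))) = Mul(-22, Mul(66, Mul(-12, -3))) = Mul(-22, Mul(66, 36)) = Mul(-22, 2376) = -52272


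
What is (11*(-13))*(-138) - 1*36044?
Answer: -16310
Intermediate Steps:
(11*(-13))*(-138) - 1*36044 = -143*(-138) - 36044 = 19734 - 36044 = -16310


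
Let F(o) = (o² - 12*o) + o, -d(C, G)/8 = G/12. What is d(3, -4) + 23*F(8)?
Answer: -1648/3 ≈ -549.33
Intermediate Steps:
d(C, G) = -2*G/3 (d(C, G) = -8*G/12 = -2*G/3)
F(o) = o² - 11*o
d(3, -4) + 23*F(8) = -⅔*(-4) + 23*(8*(-11 + 8)) = 8/3 + 23*(8*(-3)) = 8/3 + 23*(-24) = 8/3 - 552 = -1648/3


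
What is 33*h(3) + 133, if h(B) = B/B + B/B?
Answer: 199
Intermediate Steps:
h(B) = 2 (h(B) = 1 + 1 = 2)
33*h(3) + 133 = 33*2 + 133 = 66 + 133 = 199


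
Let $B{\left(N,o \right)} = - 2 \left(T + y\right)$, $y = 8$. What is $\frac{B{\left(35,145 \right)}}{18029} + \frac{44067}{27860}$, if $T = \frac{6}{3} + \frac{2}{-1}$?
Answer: $\frac{794038183}{502287940} \approx 1.5808$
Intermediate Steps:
$T = 0$ ($T = 6 \cdot \frac{1}{3} + 2 \left(-1\right) = 2 - 2 = 0$)
$B{\left(N,o \right)} = -16$ ($B{\left(N,o \right)} = - 2 \left(0 + 8\right) = \left(-2\right) 8 = -16$)
$\frac{B{\left(35,145 \right)}}{18029} + \frac{44067}{27860} = - \frac{16}{18029} + \frac{44067}{27860} = \frac{794038183}{502287940}$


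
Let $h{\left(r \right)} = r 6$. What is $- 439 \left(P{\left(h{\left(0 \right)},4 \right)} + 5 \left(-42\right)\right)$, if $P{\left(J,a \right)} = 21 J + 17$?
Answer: $84727$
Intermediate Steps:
$h{\left(r \right)} = 6 r$
$P{\left(J,a \right)} = 17 + 21 J$
$- 439 \left(P{\left(h{\left(0 \right)},4 \right)} + 5 \left(-42\right)\right) = - 439 \left(\left(17 + 21 \cdot 6 \cdot 0\right) + 5 \left(-42\right)\right) = - 439 \left(\left(17 + 21 \cdot 0\right) - 210\right) = - 439 \left(\left(17 + 0\right) - 210\right) = - 439 \left(17 - 210\right) = \left(-439\right) \left(-193\right) = 84727$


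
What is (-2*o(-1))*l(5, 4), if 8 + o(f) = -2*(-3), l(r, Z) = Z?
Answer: 16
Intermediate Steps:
o(f) = -2 (o(f) = -8 - 2*(-3) = -8 + 6 = -2)
(-2*o(-1))*l(5, 4) = -2*(-2)*4 = 4*4 = 16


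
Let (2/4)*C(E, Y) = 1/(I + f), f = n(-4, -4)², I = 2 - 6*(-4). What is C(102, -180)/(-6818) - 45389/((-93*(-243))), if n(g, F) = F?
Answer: -2166242947/1078559874 ≈ -2.0085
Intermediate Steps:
I = 26 (I = 2 + 24 = 26)
f = 16 (f = (-4)² = 16)
C(E, Y) = 1/21 (C(E, Y) = 2/(26 + 16) = 2/42 = 2*(1/42) = 1/21)
C(102, -180)/(-6818) - 45389/((-93*(-243))) = (1/21)/(-6818) - 45389/((-93*(-243))) = (1/21)*(-1/6818) - 45389/22599 = -1/143178 - 45389*1/22599 = -1/143178 - 45389/22599 = -2166242947/1078559874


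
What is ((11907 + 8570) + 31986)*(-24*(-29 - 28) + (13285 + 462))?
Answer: 792978245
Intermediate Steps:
((11907 + 8570) + 31986)*(-24*(-29 - 28) + (13285 + 462)) = (20477 + 31986)*(-24*(-57) + 13747) = 52463*(1368 + 13747) = 52463*15115 = 792978245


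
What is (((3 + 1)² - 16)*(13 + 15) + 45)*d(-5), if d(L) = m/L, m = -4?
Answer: 36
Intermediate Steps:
d(L) = -4/L
(((3 + 1)² - 16)*(13 + 15) + 45)*d(-5) = (((3 + 1)² - 16)*(13 + 15) + 45)*(-4/(-5)) = ((4² - 16)*28 + 45)*(-4*(-⅕)) = ((16 - 16)*28 + 45)*(⅘) = (0*28 + 45)*(⅘) = (0 + 45)*(⅘) = 45*(⅘) = 36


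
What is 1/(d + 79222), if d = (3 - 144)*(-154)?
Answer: 1/100936 ≈ 9.9073e-6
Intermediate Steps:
d = 21714 (d = -141*(-154) = 21714)
1/(d + 79222) = 1/(21714 + 79222) = 1/100936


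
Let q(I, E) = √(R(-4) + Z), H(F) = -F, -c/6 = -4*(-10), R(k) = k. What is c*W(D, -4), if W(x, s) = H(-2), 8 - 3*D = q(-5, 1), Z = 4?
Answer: -480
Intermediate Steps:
c = -240 (c = -(-24)*(-10) = -6*40 = -240)
q(I, E) = 0 (q(I, E) = √(-4 + 4) = √0 = 0)
D = 8/3 (D = 8/3 - ⅓*0 = 8/3 + 0 = 8/3 ≈ 2.6667)
W(x, s) = 2 (W(x, s) = -1*(-2) = 2)
c*W(D, -4) = -240*2 = -480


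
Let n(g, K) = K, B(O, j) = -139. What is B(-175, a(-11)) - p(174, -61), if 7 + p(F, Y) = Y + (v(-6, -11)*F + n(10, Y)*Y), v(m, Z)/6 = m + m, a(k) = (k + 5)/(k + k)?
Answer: 8736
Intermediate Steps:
a(k) = (5 + k)/(2*k) (a(k) = (5 + k)/((2*k)) = (5 + k)*(1/(2*k)) = (5 + k)/(2*k))
v(m, Z) = 12*m (v(m, Z) = 6*(m + m) = 6*(2*m) = 12*m)
p(F, Y) = -7 + Y + Y**2 - 72*F (p(F, Y) = -7 + (Y + ((12*(-6))*F + Y*Y)) = -7 + (Y + (-72*F + Y**2)) = -7 + (Y + (Y**2 - 72*F)) = -7 + (Y + Y**2 - 72*F) = -7 + Y + Y**2 - 72*F)
B(-175, a(-11)) - p(174, -61) = -139 - (-7 - 61 + (-61)**2 - 72*174) = -139 - (-7 - 61 + 3721 - 12528) = -139 - 1*(-8875) = -139 + 8875 = 8736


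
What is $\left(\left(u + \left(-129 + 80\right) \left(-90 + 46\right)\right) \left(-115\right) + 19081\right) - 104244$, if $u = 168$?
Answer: $-352423$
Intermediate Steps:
$\left(\left(u + \left(-129 + 80\right) \left(-90 + 46\right)\right) \left(-115\right) + 19081\right) - 104244 = \left(\left(168 + \left(-129 + 80\right) \left(-90 + 46\right)\right) \left(-115\right) + 19081\right) - 104244 = \left(\left(168 - -2156\right) \left(-115\right) + 19081\right) - 104244 = \left(\left(168 + 2156\right) \left(-115\right) + 19081\right) - 104244 = \left(2324 \left(-115\right) + 19081\right) - 104244 = \left(-267260 + 19081\right) - 104244 = -248179 - 104244 = -352423$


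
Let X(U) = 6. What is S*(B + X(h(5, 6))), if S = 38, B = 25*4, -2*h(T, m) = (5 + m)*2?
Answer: 4028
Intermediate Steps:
h(T, m) = -5 - m (h(T, m) = -(5 + m)*2/2 = -(10 + 2*m)/2 = -5 - m)
B = 100
S*(B + X(h(5, 6))) = 38*(100 + 6) = 38*106 = 4028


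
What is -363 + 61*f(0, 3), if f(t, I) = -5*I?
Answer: -1278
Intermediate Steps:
-363 + 61*f(0, 3) = -363 + 61*(-5*3) = -363 + 61*(-15) = -363 - 915 = -1278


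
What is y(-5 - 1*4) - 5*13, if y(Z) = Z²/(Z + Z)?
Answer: -139/2 ≈ -69.500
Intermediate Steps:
y(Z) = Z/2 (y(Z) = Z²/((2*Z)) = (1/(2*Z))*Z² = Z/2)
y(-5 - 1*4) - 5*13 = (-5 - 1*4)/2 - 5*13 = (-5 - 4)/2 - 65 = (½)*(-9) - 65 = -9/2 - 65 = -139/2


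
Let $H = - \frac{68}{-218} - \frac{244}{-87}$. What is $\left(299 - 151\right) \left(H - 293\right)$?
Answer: $- \frac{406846820}{9483} \approx -42903.0$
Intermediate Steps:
$H = \frac{29554}{9483}$ ($H = \left(-68\right) \left(- \frac{1}{218}\right) - - \frac{244}{87} = \frac{34}{109} + \frac{244}{87} = \frac{29554}{9483} \approx 3.1165$)
$\left(299 - 151\right) \left(H - 293\right) = \left(299 - 151\right) \left(\frac{29554}{9483} - 293\right) = 148 \left(- \frac{2748965}{9483}\right) = - \frac{406846820}{9483}$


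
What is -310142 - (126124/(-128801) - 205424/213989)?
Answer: -8548079484225578/27561997189 ≈ -3.1014e+5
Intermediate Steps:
-310142 - (126124/(-128801) - 205424/213989) = -310142 - (126124*(-1/128801) - 205424*1/213989) = -310142 - (-126124/128801 - 205424/213989) = -310142 - 1*(-53447965260/27561997189) = -310142 + 53447965260/27561997189 = -8548079484225578/27561997189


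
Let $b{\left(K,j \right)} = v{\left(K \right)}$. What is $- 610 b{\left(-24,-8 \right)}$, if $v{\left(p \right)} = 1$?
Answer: $-610$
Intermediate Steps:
$b{\left(K,j \right)} = 1$
$- 610 b{\left(-24,-8 \right)} = \left(-610\right) 1 = -610$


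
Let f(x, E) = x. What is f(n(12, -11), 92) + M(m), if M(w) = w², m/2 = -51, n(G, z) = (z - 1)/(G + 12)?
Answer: 20807/2 ≈ 10404.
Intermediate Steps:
n(G, z) = (-1 + z)/(12 + G)
m = -102 (m = 2*(-51) = -102)
f(n(12, -11), 92) + M(m) = (-1 - 11)/(12 + 12) + (-102)² = -12/24 + 10404 = (1/24)*(-12) + 10404 = -½ + 10404 = 20807/2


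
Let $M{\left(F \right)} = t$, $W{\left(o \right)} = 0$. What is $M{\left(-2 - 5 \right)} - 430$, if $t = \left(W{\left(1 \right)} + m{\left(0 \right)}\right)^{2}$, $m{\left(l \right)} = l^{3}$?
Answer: $-430$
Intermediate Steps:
$t = 0$ ($t = \left(0 + 0^{3}\right)^{2} = \left(0 + 0\right)^{2} = 0^{2} = 0$)
$M{\left(F \right)} = 0$
$M{\left(-2 - 5 \right)} - 430 = 0 - 430 = -430$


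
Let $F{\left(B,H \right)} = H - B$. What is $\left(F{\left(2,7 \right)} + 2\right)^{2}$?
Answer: $49$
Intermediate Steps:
$\left(F{\left(2,7 \right)} + 2\right)^{2} = \left(\left(7 - 2\right) + 2\right)^{2} = \left(5 + 2\right)^{2} = 7^{2} = 49$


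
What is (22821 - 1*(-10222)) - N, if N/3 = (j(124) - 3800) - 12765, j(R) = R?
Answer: 82366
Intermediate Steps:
N = -49323 (N = 3*((124 - 3800) - 12765) = 3*(-3676 - 12765) = 3*(-16441) = -49323)
(22821 - 1*(-10222)) - N = (22821 - 1*(-10222)) - 1*(-49323) = (22821 + 10222) + 49323 = 33043 + 49323 = 82366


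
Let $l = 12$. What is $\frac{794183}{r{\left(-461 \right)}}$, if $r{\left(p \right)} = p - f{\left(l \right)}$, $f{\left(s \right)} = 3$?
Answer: $- \frac{794183}{464} \approx -1711.6$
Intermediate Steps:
$r{\left(p \right)} = -3 + p$ ($r{\left(p \right)} = p - 3 = -3 + p$)
$\frac{794183}{r{\left(-461 \right)}} = \frac{794183}{-3 - 461} = \frac{794183}{-464} = 794183 \left(- \frac{1}{464}\right) = - \frac{794183}{464}$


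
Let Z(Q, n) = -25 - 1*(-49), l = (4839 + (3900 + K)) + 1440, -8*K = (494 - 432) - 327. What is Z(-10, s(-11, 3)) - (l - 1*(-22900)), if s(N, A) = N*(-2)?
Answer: -264705/8 ≈ -33088.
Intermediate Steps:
K = 265/8 (K = -((494 - 432) - 327)/8 = -(62 - 327)/8 = -⅛*(-265) = 265/8 ≈ 33.125)
s(N, A) = -2*N
l = 81697/8 (l = (4839 + (3900 + 265/8)) + 1440 = (4839 + 31465/8) + 1440 = 70177/8 + 1440 = 81697/8 ≈ 10212.)
Z(Q, n) = 24 (Z(Q, n) = -25 + 49 = 24)
Z(-10, s(-11, 3)) - (l - 1*(-22900)) = 24 - (81697/8 - 1*(-22900)) = 24 - (81697/8 + 22900) = 24 - 1*264897/8 = 24 - 264897/8 = -264705/8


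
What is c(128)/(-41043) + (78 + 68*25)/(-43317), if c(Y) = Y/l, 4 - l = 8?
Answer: -23862770/592619877 ≈ -0.040267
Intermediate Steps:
l = -4 (l = 4 - 1*8 = 4 - 8 = -4)
c(Y) = -Y/4 (c(Y) = Y/(-4) = Y*(-¼) = -Y/4)
c(128)/(-41043) + (78 + 68*25)/(-43317) = -¼*128/(-41043) + (78 + 68*25)/(-43317) = -32*(-1/41043) + (78 + 1700)*(-1/43317) = 32/41043 + 1778*(-1/43317) = 32/41043 - 1778/43317 = -23862770/592619877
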